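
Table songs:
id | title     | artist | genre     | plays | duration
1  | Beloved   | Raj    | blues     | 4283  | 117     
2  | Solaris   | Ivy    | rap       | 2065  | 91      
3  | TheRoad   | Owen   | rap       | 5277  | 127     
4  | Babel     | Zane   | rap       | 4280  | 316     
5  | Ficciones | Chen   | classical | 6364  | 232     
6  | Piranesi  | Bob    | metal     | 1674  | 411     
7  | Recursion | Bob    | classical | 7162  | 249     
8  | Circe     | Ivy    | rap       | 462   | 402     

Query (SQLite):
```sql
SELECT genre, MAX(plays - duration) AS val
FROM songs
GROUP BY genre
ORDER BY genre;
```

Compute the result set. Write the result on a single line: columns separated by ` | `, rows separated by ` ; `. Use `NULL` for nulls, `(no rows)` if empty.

For each row compute plays - duration.
Group by genre; take MAX of the expression per group.
  blues: ids {1} → MAX(plays - duration)=4166
  classical: ids {5, 7} → MAX(plays - duration)=6913
  metal: ids {6} → MAX(plays - duration)=1263
  rap: ids {2, 3, 4, 8} → MAX(plays - duration)=5150

blues | 4166 ; classical | 6913 ; metal | 1263 ; rap | 5150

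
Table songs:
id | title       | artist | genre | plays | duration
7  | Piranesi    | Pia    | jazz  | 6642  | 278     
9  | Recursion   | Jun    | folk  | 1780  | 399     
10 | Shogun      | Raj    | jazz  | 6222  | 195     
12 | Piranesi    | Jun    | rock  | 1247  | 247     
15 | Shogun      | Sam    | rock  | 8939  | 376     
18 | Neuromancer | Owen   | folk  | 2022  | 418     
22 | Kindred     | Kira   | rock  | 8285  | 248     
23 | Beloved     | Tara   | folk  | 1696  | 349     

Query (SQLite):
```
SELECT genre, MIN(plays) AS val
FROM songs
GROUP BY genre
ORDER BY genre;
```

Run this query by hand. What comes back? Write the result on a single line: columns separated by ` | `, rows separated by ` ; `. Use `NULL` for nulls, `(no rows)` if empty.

folk | 1696 ; jazz | 6222 ; rock | 1247

Partition songs by genre; compute MIN(plays) within each group.
  folk: ids {9, 18, 23} → MIN(plays)=1696
  jazz: ids {7, 10} → MIN(plays)=6222
  rock: ids {12, 15, 22} → MIN(plays)=1247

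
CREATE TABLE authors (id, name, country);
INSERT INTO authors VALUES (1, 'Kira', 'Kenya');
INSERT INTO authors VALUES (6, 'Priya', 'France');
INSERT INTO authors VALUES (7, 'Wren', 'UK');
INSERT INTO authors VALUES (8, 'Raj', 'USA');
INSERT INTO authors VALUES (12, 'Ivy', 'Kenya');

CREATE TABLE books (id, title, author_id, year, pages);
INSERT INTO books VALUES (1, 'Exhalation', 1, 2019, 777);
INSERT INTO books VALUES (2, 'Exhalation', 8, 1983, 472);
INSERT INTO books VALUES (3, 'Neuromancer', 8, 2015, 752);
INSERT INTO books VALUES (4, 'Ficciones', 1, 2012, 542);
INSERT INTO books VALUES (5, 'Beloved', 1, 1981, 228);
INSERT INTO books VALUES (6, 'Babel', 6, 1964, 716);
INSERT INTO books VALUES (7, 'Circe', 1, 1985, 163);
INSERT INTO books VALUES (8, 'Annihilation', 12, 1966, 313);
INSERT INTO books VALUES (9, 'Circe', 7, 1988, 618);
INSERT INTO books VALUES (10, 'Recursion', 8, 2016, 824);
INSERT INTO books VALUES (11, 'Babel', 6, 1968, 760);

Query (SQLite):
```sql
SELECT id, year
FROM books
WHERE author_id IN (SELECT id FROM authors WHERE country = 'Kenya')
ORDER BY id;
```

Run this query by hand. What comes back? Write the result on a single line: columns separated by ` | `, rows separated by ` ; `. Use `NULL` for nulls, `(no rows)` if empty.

Inner query: authors.id where country = 'Kenya'.
Outer: keep books rows whose author_id is in that set.
Inner query → {1, 12}

1 | 2019 ; 4 | 2012 ; 5 | 1981 ; 7 | 1985 ; 8 | 1966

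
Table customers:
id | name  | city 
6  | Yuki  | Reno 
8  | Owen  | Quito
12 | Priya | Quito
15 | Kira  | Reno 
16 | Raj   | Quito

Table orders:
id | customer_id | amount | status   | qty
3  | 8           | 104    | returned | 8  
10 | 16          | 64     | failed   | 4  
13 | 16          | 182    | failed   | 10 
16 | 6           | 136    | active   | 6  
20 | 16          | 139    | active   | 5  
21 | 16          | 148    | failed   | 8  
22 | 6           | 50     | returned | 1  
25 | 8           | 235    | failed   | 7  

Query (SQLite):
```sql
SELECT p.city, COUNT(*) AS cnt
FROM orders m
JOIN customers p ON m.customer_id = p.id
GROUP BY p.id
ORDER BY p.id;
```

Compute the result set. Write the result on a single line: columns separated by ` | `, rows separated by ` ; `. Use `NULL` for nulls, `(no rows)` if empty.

Reno | 2 ; Quito | 2 ; Quito | 4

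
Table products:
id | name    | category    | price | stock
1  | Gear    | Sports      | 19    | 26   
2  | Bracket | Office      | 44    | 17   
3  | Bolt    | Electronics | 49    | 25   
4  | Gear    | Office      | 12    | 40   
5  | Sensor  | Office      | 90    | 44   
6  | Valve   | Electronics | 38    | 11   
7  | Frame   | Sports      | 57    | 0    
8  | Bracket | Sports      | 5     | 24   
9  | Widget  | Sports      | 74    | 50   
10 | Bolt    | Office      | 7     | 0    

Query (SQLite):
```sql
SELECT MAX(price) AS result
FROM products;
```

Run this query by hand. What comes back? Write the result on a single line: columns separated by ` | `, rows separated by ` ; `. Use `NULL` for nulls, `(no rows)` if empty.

90

All price values: [19, 44, 49, 12, 90, 38, 57, 5, 74, 7].
MAX of non-NULL values = 90.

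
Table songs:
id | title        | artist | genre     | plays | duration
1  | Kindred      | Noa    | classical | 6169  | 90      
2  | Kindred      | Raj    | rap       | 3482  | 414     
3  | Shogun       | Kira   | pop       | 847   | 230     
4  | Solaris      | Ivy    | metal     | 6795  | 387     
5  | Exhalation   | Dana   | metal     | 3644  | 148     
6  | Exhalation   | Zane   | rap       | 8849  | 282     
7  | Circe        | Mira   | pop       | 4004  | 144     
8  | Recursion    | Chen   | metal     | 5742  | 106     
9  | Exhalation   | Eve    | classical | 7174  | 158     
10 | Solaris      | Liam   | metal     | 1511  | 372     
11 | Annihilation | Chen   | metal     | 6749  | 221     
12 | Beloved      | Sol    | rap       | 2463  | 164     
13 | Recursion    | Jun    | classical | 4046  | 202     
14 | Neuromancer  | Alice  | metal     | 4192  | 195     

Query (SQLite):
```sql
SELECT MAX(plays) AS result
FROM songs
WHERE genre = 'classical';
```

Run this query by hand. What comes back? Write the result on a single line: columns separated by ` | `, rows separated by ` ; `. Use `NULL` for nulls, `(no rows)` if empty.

7174

Rows where genre='classical' → plays values: [6169, 7174, 4046].
MAX of non-NULL values = 7174.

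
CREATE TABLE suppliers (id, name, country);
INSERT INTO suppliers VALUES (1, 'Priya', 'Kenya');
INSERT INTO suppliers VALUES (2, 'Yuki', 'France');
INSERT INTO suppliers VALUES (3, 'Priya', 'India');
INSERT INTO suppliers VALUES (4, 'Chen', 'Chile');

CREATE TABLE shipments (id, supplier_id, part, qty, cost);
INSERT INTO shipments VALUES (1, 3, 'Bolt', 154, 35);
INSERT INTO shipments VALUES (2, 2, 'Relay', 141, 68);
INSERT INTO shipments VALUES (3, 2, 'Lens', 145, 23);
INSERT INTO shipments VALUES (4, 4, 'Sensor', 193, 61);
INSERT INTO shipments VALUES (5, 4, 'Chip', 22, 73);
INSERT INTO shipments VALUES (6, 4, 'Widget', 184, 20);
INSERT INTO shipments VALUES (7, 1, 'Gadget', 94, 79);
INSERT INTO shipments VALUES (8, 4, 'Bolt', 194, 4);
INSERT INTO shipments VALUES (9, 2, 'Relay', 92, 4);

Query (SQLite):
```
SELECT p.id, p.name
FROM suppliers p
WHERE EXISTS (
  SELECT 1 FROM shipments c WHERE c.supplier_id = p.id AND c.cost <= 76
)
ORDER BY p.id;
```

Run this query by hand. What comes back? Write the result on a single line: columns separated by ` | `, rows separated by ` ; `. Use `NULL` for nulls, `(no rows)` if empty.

For each suppliers row, check whether any shipments with matching supplier_id has cost <= 76.
Keep rows where that is true.

2 | Yuki ; 3 | Priya ; 4 | Chen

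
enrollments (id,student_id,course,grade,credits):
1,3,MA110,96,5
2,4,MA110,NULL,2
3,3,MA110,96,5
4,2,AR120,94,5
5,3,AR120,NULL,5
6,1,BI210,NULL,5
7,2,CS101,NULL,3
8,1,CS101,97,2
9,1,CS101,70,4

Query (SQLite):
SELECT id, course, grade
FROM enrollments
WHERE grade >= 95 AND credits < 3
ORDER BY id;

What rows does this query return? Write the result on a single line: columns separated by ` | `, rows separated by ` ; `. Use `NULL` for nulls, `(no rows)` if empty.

8 | CS101 | 97

grade >= 95: ids {1, 3, 8}
credits < 3: ids {2, 8}
Combine with AND.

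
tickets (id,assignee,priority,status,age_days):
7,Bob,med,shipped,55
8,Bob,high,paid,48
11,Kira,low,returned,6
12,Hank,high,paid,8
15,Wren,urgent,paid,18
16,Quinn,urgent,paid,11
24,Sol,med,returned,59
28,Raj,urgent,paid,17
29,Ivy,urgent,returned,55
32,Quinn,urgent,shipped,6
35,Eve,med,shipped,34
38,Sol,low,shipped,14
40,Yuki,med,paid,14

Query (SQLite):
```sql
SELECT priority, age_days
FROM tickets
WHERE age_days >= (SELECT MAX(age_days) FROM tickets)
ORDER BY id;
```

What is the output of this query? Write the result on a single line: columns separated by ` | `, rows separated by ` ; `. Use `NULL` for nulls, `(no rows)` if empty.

med | 59

Scalar subquery: MAX(age_days) over all tickets rows = 59.
Keep rows where age_days >= that value.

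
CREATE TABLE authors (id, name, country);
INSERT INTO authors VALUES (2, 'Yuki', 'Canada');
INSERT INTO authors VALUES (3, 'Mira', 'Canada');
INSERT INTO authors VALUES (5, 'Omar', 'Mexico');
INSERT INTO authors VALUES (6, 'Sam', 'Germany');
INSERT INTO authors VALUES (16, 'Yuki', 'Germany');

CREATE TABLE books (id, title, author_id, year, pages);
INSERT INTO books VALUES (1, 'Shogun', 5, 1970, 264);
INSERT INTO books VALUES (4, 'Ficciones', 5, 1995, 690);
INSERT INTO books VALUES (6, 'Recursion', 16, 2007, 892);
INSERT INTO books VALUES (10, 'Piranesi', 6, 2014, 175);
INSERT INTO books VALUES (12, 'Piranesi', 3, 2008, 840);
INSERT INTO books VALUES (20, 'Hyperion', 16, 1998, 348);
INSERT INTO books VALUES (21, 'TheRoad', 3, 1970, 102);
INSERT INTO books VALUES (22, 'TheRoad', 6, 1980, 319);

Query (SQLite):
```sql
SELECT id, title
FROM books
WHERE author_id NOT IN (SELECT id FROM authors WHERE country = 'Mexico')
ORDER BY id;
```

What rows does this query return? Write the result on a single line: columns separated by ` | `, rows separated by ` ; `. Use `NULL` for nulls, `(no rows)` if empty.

Inner query: authors.id where country = 'Mexico'.
Outer: keep books rows whose author_id is not in that set.
Inner query → {5}

6 | Recursion ; 10 | Piranesi ; 12 | Piranesi ; 20 | Hyperion ; 21 | TheRoad ; 22 | TheRoad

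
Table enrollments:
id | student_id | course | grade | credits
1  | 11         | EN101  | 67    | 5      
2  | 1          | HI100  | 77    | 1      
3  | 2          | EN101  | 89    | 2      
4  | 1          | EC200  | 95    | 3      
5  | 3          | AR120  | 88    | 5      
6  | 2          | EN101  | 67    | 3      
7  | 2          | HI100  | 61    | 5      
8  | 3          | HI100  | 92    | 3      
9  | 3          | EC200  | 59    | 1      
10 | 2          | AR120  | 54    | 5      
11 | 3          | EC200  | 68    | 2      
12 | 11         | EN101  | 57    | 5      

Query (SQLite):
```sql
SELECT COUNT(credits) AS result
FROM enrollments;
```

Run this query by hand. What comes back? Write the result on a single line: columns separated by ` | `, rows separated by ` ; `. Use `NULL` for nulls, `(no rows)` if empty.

12

All credits values: [5, 1, 2, 3, 5, 3, 5, 3, 1, 5, 2, 5].
COUNT(credits) counts non-NULL values → 12.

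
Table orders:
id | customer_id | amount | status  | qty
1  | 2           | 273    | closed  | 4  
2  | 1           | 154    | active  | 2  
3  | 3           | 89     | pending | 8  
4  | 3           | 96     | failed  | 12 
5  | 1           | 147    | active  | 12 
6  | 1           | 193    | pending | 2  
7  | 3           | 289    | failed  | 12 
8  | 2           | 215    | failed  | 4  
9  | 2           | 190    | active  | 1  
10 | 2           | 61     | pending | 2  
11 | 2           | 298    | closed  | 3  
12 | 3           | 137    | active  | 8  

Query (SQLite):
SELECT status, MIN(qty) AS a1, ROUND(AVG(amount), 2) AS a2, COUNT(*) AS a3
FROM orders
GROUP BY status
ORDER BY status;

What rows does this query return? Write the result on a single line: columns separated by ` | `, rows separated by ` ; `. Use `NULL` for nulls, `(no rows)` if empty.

active | 1 | 157 | 4 ; closed | 3 | 285.5 | 2 ; failed | 4 | 200 | 3 ; pending | 2 | 114.33 | 3

Group orders by status.
Per group compute: MIN(qty), ROUND(AVG(amount), 2), COUNT(*).
  active: ids {2, 5, 9, 12} → MIN(qty)=1, ROUND(AVG(amount), 2)=157, COUNT(*)=4
  closed: ids {1, 11} → MIN(qty)=3, ROUND(AVG(amount), 2)=285.5, COUNT(*)=2
  failed: ids {4, 7, 8} → MIN(qty)=4, ROUND(AVG(amount), 2)=200, COUNT(*)=3
  pending: ids {3, 6, 10} → MIN(qty)=2, ROUND(AVG(amount), 2)=114.33, COUNT(*)=3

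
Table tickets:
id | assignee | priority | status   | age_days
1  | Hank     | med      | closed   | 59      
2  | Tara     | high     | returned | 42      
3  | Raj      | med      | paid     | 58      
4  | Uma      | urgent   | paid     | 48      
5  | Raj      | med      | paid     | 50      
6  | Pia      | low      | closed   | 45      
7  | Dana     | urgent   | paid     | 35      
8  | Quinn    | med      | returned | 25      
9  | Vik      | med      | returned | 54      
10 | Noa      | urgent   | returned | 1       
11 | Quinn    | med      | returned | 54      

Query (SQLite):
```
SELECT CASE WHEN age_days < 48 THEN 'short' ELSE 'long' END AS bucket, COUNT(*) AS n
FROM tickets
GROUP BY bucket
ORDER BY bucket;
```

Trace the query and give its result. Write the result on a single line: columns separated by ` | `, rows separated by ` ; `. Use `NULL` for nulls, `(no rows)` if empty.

long | 6 ; short | 5

Bucket rows by age_days < 48 → 'short' else 'long'; count each bucket.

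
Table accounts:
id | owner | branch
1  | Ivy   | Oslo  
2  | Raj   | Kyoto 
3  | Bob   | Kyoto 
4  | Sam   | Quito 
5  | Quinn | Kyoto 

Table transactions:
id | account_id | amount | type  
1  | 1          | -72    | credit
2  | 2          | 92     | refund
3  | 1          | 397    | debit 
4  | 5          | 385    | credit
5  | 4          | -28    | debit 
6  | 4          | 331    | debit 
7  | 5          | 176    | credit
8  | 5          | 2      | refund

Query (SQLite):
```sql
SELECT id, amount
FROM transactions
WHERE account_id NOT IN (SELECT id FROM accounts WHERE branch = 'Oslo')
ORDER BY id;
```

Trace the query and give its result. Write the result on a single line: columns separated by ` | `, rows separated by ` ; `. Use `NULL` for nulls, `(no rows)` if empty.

2 | 92 ; 4 | 385 ; 5 | -28 ; 6 | 331 ; 7 | 176 ; 8 | 2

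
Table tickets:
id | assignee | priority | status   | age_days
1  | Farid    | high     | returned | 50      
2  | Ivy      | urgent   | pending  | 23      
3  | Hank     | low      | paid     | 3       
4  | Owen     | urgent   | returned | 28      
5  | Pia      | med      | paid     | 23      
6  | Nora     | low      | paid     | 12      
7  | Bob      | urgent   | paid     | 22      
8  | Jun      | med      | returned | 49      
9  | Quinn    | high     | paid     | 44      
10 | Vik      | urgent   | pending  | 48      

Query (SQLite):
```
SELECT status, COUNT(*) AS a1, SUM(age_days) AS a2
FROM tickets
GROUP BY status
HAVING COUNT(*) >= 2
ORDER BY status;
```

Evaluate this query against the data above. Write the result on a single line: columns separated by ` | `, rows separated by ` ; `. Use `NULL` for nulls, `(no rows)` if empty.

paid | 5 | 104 ; pending | 2 | 71 ; returned | 3 | 127

Group tickets by status.
Per group compute: COUNT(*), SUM(age_days).
HAVING: drop groups with fewer than 2 rows.
  paid: ids {3, 5, 6, 7, 9} → COUNT(*)=5, SUM(age_days)=104
  pending: ids {2, 10} → COUNT(*)=2, SUM(age_days)=71
  returned: ids {1, 4, 8} → COUNT(*)=3, SUM(age_days)=127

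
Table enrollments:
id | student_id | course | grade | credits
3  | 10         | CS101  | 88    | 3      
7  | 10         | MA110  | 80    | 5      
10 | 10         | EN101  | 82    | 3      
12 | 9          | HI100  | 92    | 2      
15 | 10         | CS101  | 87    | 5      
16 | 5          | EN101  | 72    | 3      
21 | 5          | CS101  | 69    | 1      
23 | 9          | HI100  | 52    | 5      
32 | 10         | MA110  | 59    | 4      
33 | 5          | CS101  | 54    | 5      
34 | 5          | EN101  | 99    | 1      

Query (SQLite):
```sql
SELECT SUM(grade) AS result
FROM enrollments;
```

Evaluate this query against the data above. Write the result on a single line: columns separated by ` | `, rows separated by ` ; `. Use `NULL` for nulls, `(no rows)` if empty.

834

All grade values: [88, 80, 82, 92, 87, 72, 69, 52, 59, 54, 99].
SUM of non-NULL values = 834.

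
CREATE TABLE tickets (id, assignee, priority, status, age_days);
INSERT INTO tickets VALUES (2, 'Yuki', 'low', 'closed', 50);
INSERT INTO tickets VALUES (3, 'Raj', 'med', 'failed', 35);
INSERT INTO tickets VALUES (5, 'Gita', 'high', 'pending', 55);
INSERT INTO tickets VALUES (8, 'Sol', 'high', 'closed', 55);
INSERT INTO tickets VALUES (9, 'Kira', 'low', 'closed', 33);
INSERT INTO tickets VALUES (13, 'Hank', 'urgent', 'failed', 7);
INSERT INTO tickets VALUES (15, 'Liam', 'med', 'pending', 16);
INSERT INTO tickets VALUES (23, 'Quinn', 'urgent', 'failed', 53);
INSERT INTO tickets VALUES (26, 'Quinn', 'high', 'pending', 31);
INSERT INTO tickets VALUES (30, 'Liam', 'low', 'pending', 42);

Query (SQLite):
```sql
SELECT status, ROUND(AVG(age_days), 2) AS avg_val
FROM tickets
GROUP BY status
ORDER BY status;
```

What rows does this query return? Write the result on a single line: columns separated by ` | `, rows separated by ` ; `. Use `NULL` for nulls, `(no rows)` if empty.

Partition tickets by status; compute ROUND(AVG(age_days), 2) within each group.
  closed: ids {2, 8, 9} → ROUND(AVG(age_days), 2)=46
  failed: ids {3, 13, 23} → ROUND(AVG(age_days), 2)=31.67
  pending: ids {5, 15, 26, 30} → ROUND(AVG(age_days), 2)=36

closed | 46 ; failed | 31.67 ; pending | 36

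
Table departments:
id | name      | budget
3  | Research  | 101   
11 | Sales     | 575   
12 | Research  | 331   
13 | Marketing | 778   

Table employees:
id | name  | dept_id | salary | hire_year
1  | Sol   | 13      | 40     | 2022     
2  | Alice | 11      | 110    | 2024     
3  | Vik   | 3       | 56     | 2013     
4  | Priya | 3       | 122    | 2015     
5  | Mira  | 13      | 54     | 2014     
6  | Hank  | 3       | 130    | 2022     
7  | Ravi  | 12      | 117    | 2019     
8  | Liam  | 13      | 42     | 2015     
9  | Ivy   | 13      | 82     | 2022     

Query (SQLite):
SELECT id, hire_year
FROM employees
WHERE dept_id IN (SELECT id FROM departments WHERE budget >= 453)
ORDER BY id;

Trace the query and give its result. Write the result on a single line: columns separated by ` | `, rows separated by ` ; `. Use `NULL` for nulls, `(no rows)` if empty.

1 | 2022 ; 2 | 2024 ; 5 | 2014 ; 8 | 2015 ; 9 | 2022

Inner query: departments.id where budget >= 453.
Outer: keep employees rows whose dept_id is in that set.
Inner query → {11, 13}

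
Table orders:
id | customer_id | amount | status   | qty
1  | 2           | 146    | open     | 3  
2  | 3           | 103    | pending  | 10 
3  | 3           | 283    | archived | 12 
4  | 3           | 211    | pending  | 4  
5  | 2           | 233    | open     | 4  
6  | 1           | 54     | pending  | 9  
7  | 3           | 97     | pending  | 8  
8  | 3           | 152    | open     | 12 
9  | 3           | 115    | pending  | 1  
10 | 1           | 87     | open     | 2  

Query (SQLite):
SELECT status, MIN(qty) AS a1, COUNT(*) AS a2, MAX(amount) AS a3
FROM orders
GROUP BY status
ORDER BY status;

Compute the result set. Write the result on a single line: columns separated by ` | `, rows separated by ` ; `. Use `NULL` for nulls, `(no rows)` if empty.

Group orders by status.
Per group compute: MIN(qty), COUNT(*), MAX(amount).
  archived: ids {3} → MIN(qty)=12, COUNT(*)=1, MAX(amount)=283
  open: ids {1, 5, 8, 10} → MIN(qty)=2, COUNT(*)=4, MAX(amount)=233
  pending: ids {2, 4, 6, 7, 9} → MIN(qty)=1, COUNT(*)=5, MAX(amount)=211

archived | 12 | 1 | 283 ; open | 2 | 4 | 233 ; pending | 1 | 5 | 211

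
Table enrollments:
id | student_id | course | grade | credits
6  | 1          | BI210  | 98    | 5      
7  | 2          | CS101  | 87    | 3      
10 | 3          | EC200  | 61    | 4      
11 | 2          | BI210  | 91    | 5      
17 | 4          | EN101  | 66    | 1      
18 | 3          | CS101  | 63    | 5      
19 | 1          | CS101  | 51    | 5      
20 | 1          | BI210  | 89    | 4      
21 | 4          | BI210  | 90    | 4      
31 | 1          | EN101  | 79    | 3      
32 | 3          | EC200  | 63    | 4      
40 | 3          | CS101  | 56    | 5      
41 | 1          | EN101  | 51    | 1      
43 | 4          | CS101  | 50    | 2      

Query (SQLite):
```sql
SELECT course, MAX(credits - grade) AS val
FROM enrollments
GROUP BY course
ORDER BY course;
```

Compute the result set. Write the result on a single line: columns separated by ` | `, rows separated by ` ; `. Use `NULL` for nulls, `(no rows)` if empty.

BI210 | -85 ; CS101 | -46 ; EC200 | -57 ; EN101 | -50

For each row compute credits - grade.
Group by course; take MAX of the expression per group.
  BI210: ids {6, 11, 20, 21} → MAX(credits - grade)=-85
  CS101: ids {7, 18, 19, 40, 43} → MAX(credits - grade)=-46
  EC200: ids {10, 32} → MAX(credits - grade)=-57
  EN101: ids {17, 31, 41} → MAX(credits - grade)=-50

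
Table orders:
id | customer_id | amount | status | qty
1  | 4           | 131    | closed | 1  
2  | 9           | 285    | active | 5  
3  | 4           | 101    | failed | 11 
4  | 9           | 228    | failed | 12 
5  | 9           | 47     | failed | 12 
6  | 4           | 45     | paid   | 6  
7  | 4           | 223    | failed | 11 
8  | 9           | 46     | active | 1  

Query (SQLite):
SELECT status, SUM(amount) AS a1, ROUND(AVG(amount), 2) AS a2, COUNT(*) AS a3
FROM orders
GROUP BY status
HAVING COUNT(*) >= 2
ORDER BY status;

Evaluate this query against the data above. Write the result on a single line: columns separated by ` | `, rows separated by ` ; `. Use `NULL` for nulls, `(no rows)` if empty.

Group orders by status.
Per group compute: SUM(amount), ROUND(AVG(amount), 2), COUNT(*).
HAVING: drop groups with fewer than 2 rows.
  active: ids {2, 8} → SUM(amount)=331, ROUND(AVG(amount), 2)=165.5, COUNT(*)=2
  closed: ids {1} → SUM(amount)=131, ROUND(AVG(amount), 2)=131, COUNT(*)=1
  failed: ids {3, 4, 5, 7} → SUM(amount)=599, ROUND(AVG(amount), 2)=149.75, COUNT(*)=4
  paid: ids {6} → SUM(amount)=45, ROUND(AVG(amount), 2)=45, COUNT(*)=1

active | 331 | 165.5 | 2 ; failed | 599 | 149.75 | 4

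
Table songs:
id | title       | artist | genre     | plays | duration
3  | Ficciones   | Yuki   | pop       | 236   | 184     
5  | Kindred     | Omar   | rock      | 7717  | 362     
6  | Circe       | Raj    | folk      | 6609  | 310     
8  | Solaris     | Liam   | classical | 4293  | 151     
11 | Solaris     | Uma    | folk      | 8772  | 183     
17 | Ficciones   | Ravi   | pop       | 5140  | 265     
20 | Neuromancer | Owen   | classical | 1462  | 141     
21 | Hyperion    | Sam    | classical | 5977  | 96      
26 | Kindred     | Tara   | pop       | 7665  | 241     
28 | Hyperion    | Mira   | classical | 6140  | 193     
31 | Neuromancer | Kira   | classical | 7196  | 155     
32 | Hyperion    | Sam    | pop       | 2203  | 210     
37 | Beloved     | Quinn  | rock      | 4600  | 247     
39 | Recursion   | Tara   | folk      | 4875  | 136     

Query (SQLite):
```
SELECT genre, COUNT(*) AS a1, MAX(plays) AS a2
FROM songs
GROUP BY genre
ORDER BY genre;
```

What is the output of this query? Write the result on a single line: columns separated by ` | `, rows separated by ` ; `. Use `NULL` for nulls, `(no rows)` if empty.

classical | 5 | 7196 ; folk | 3 | 8772 ; pop | 4 | 7665 ; rock | 2 | 7717

Group songs by genre.
Per group compute: COUNT(*), MAX(plays).
  classical: ids {8, 20, 21, 28, 31} → COUNT(*)=5, MAX(plays)=7196
  folk: ids {6, 11, 39} → COUNT(*)=3, MAX(plays)=8772
  pop: ids {3, 17, 26, 32} → COUNT(*)=4, MAX(plays)=7665
  rock: ids {5, 37} → COUNT(*)=2, MAX(plays)=7717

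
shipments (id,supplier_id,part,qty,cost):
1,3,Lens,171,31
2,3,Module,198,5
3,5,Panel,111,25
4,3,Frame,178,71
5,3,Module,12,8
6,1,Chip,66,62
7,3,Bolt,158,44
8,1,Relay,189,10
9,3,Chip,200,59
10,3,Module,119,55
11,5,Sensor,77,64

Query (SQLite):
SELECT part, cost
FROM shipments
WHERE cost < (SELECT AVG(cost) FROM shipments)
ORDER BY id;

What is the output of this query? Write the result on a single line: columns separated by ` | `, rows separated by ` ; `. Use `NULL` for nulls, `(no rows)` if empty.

Lens | 31 ; Module | 5 ; Panel | 25 ; Module | 8 ; Relay | 10

Scalar subquery: AVG(cost) over all shipments rows = 39.454545 (≈; comparison uses full precision).
Keep rows where cost < that value.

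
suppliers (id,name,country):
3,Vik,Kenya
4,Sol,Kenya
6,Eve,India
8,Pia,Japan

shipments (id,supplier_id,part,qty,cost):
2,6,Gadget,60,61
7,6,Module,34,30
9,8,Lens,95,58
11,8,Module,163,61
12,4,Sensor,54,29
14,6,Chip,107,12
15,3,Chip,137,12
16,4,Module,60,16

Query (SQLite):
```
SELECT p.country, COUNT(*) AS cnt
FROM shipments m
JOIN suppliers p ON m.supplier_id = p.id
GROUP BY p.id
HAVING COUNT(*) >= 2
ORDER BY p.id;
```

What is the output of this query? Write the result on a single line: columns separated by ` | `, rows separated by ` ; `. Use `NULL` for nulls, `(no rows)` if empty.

Join each shipments row to its suppliers via supplier_id.
Group joined rows by suppliers.id; compute COUNT(*) per group.
HAVING: keep groups with count ≥ 2.
  3: ids {15} → COUNT(*)=1
  4: ids {12, 16} → COUNT(*)=2
  6: ids {2, 7, 14} → COUNT(*)=3
  8: ids {9, 11} → COUNT(*)=2

Kenya | 2 ; India | 3 ; Japan | 2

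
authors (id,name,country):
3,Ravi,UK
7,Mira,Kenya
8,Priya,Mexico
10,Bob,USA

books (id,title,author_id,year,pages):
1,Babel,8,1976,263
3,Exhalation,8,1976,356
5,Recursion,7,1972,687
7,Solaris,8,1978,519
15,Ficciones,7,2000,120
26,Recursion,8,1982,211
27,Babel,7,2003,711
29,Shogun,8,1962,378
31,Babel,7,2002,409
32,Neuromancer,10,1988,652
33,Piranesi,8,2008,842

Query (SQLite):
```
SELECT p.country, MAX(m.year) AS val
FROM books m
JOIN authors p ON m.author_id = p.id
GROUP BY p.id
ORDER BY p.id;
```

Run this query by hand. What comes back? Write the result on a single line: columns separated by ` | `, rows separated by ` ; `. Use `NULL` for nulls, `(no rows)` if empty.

Join each books row to its authors via author_id.
Group joined rows by authors.id; compute MAX(m.year) per group.
  7: ids {5, 15, 27, 31} → MAX(m.year)=2003
  8: ids {1, 3, 7, 26, 29, 33} → MAX(m.year)=2008
  10: ids {32} → MAX(m.year)=1988

Kenya | 2003 ; Mexico | 2008 ; USA | 1988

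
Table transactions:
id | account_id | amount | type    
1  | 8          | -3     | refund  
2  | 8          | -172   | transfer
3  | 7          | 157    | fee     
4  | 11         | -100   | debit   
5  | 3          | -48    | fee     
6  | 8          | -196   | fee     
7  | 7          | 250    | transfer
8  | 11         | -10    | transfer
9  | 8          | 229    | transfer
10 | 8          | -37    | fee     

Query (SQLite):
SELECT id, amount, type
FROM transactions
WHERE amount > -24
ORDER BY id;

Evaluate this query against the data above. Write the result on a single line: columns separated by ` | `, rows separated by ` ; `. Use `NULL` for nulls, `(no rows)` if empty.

1 | -3 | refund ; 3 | 157 | fee ; 7 | 250 | transfer ; 8 | -10 | transfer ; 9 | 229 | transfer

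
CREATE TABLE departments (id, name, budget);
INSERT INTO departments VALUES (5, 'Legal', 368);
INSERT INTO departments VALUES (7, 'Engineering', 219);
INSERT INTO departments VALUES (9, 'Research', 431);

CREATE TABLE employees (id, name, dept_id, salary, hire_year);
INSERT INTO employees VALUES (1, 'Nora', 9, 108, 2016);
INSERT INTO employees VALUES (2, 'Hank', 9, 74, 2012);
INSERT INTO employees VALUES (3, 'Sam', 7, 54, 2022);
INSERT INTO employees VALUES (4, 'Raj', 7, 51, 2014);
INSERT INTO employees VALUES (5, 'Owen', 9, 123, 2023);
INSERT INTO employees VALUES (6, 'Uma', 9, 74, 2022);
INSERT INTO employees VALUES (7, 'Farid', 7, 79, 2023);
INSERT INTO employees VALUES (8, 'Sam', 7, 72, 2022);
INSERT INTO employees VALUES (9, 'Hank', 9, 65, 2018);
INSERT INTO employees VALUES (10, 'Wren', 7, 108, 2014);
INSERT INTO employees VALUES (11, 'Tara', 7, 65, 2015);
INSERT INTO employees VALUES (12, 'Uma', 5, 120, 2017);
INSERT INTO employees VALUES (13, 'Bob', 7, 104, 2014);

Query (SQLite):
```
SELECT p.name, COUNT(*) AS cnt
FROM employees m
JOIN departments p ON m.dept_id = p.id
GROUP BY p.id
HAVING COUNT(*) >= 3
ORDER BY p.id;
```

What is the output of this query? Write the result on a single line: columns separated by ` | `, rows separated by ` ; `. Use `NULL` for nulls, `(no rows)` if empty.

Engineering | 7 ; Research | 5

Join each employees row to its departments via dept_id.
Group joined rows by departments.id; compute COUNT(*) per group.
HAVING: keep groups with count ≥ 3.
  5: ids {12} → COUNT(*)=1
  7: ids {3, 4, 7, 8, 10, 11, 13} → COUNT(*)=7
  9: ids {1, 2, 5, 6, 9} → COUNT(*)=5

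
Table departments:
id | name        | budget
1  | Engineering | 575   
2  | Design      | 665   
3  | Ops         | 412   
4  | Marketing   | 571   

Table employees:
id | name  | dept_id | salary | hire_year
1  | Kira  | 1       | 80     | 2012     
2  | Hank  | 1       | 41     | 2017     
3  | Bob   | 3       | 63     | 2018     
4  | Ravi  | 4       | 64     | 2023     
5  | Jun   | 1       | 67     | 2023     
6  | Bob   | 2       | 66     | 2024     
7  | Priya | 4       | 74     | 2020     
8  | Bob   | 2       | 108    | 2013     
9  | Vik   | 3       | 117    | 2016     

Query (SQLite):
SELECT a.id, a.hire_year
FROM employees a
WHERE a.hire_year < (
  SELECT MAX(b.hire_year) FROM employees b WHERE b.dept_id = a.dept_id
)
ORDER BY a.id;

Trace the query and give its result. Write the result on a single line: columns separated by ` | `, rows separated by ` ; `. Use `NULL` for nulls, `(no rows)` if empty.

1 | 2012 ; 2 | 2017 ; 7 | 2020 ; 8 | 2013 ; 9 | 2016

For each employees row a, compute MAX(hire_year) over rows sharing a.dept_id.
Keep row a if a.hire_year < that per-group MAX.
  dept_id=1: MAX(hire_year) = 2023
  dept_id=2: MAX(hire_year) = 2024
  dept_id=3: MAX(hire_year) = 2018
  dept_id=4: MAX(hire_year) = 2023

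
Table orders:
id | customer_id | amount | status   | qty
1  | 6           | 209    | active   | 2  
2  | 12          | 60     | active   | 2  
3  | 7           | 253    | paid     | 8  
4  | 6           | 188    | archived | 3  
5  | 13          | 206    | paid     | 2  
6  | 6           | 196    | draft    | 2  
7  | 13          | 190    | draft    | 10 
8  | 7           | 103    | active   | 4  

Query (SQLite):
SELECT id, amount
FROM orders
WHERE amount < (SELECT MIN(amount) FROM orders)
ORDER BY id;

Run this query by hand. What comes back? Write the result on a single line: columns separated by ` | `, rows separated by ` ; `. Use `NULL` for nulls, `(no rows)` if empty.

(no rows)

Scalar subquery: MIN(amount) over all orders rows = 60.
Keep rows where amount < that value.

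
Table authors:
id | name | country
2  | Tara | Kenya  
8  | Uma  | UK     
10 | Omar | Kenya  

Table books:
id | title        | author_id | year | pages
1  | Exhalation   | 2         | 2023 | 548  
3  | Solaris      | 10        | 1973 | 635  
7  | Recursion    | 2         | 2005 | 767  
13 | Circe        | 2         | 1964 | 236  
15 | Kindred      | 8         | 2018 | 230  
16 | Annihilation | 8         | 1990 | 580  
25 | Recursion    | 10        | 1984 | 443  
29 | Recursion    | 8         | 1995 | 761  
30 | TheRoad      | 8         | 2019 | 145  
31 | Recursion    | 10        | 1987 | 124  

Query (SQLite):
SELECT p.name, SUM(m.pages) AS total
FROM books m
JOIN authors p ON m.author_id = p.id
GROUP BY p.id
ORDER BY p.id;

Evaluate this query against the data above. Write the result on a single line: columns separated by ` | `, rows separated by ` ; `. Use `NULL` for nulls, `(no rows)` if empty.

Tara | 1551 ; Uma | 1716 ; Omar | 1202

Join each books row to its authors via author_id.
Group joined rows by authors.id; compute SUM(m.pages) per group.
  2: ids {1, 7, 13} → SUM(m.pages)=1551
  8: ids {15, 16, 29, 30} → SUM(m.pages)=1716
  10: ids {3, 25, 31} → SUM(m.pages)=1202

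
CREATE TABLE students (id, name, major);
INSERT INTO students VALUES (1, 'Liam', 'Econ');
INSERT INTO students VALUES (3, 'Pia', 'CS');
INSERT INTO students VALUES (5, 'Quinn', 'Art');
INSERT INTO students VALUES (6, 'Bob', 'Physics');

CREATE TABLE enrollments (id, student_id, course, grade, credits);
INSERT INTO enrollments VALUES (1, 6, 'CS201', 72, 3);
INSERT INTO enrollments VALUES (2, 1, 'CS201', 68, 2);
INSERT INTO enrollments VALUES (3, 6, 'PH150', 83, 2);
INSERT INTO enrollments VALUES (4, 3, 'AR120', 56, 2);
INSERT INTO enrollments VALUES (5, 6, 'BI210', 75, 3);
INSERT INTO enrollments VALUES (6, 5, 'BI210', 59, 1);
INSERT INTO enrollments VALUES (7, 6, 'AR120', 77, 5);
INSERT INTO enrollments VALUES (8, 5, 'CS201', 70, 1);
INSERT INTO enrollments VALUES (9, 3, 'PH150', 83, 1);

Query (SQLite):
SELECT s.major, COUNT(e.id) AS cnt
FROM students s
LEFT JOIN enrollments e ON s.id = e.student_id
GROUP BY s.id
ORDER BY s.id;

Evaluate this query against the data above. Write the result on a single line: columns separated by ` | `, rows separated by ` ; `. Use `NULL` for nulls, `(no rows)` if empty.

Econ | 1 ; CS | 2 ; Art | 2 ; Physics | 4

LEFT JOIN keeps every students row; unmatched ones get NULL for enrollments columns.
Group by students.id and compute COUNT(e.id). COUNT(col) of an all-NULL group is 0.
  1: ids {2} → COUNT(e.id)=1
  3: ids {4, 9} → COUNT(e.id)=2
  5: ids {6, 8} → COUNT(e.id)=2
  6: ids {1, 3, 5, 7} → COUNT(e.id)=4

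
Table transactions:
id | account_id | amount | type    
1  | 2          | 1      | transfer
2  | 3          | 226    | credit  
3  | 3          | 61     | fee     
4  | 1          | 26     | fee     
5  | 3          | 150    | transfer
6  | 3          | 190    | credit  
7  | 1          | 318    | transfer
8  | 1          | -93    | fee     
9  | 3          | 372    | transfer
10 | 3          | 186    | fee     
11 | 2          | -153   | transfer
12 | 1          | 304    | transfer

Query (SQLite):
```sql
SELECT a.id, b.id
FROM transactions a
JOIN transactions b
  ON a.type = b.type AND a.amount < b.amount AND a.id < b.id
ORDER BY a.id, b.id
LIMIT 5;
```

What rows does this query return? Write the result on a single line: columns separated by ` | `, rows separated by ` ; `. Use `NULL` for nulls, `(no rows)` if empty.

Pairs (a,b) with same type, a.amount < b.amount, a.id < b.id.
type groups: credit:{2,6} fee:{3,4,8,10} transfer:{1,5,7,9,11,12}
Ordered by (a.id, b.id); first 5.

1 | 5 ; 1 | 7 ; 1 | 9 ; 1 | 12 ; 3 | 10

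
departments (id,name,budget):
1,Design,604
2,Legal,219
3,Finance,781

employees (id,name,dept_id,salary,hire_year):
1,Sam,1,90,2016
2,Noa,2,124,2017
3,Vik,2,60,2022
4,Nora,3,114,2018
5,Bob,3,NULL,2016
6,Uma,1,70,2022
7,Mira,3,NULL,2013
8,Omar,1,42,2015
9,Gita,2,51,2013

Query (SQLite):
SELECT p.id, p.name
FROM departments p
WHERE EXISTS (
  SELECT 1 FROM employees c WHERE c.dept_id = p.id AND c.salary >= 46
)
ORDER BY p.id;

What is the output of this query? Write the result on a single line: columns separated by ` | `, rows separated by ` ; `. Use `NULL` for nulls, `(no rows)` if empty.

1 | Design ; 2 | Legal ; 3 | Finance

For each departments row, check whether any employees with matching dept_id has salary >= 46.
Keep rows where that is true.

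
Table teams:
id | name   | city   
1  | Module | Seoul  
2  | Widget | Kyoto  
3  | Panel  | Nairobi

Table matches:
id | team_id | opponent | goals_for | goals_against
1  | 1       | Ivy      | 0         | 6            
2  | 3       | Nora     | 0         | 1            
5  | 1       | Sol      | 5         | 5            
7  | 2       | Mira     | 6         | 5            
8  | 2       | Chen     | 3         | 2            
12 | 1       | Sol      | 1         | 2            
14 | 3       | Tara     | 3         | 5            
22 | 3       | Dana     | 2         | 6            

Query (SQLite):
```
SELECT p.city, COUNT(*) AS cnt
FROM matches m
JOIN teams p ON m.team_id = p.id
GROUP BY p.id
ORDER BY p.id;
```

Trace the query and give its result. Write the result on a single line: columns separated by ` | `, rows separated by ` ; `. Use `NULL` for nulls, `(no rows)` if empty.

Seoul | 3 ; Kyoto | 2 ; Nairobi | 3

Join each matches row to its teams via team_id.
Group joined rows by teams.id; compute COUNT(*) per group.
  1: ids {1, 5, 12} → COUNT(*)=3
  2: ids {7, 8} → COUNT(*)=2
  3: ids {2, 14, 22} → COUNT(*)=3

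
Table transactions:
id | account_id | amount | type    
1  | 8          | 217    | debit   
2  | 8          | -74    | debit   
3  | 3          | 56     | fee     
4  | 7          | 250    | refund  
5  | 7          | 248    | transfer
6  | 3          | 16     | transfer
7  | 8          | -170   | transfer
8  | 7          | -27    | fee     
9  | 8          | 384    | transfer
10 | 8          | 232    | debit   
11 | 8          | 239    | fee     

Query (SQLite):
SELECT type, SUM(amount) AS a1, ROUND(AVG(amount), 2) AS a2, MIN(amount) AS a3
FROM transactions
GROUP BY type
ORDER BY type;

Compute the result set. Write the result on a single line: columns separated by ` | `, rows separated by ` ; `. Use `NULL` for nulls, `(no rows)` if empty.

debit | 375 | 125 | -74 ; fee | 268 | 89.33 | -27 ; refund | 250 | 250 | 250 ; transfer | 478 | 119.5 | -170

Group transactions by type.
Per group compute: SUM(amount), ROUND(AVG(amount), 2), MIN(amount).
  debit: ids {1, 2, 10} → SUM(amount)=375, ROUND(AVG(amount), 2)=125, MIN(amount)=-74
  fee: ids {3, 8, 11} → SUM(amount)=268, ROUND(AVG(amount), 2)=89.33, MIN(amount)=-27
  refund: ids {4} → SUM(amount)=250, ROUND(AVG(amount), 2)=250, MIN(amount)=250
  transfer: ids {5, 6, 7, 9} → SUM(amount)=478, ROUND(AVG(amount), 2)=119.5, MIN(amount)=-170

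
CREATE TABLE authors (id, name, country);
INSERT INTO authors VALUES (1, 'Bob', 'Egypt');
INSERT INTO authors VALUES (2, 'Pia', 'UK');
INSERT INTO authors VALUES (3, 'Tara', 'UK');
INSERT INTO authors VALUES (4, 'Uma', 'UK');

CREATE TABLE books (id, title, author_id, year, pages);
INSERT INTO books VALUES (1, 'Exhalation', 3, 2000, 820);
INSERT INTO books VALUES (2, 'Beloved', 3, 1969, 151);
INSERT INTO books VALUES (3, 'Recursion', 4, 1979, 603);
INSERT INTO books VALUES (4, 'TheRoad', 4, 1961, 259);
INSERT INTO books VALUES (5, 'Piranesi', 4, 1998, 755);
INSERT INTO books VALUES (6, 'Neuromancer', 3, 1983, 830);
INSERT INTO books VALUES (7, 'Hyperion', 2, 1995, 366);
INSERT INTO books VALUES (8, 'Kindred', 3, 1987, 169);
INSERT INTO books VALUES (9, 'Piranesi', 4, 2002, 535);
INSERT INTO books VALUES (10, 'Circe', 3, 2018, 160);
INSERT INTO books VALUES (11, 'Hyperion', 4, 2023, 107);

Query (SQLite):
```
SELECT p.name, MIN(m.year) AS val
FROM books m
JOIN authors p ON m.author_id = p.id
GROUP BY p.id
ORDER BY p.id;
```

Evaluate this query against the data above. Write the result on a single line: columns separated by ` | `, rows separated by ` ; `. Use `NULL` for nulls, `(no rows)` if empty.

Join each books row to its authors via author_id.
Group joined rows by authors.id; compute MIN(m.year) per group.
  2: ids {7} → MIN(m.year)=1995
  3: ids {1, 2, 6, 8, 10} → MIN(m.year)=1969
  4: ids {3, 4, 5, 9, 11} → MIN(m.year)=1961

Pia | 1995 ; Tara | 1969 ; Uma | 1961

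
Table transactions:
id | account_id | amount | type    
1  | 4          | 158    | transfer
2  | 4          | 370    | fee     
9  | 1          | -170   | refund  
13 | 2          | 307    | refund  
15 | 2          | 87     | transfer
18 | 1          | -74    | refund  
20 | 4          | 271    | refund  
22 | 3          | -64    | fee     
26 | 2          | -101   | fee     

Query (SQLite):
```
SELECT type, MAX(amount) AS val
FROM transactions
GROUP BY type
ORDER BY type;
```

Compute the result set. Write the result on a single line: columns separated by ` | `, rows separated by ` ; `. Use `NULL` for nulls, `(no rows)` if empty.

Partition transactions by type; compute MAX(amount) within each group.
  fee: ids {2, 22, 26} → MAX(amount)=370
  refund: ids {9, 13, 18, 20} → MAX(amount)=307
  transfer: ids {1, 15} → MAX(amount)=158

fee | 370 ; refund | 307 ; transfer | 158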